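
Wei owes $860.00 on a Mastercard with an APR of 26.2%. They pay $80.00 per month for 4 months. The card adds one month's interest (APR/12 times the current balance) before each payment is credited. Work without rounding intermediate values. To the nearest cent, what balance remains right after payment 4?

$606.97

Monthly rate r = 26.2%/12 = 2.18333% = 0.0218333.
Each month: B ← B·(1+r) − $80.00.
Month 1: interest $18.78; balance after payment $798.78.
Month 2: interest $17.44; balance after payment $736.22.
Month 3: interest $16.07; balance after payment $672.29.
Month 4: interest $14.68; balance after payment $606.97.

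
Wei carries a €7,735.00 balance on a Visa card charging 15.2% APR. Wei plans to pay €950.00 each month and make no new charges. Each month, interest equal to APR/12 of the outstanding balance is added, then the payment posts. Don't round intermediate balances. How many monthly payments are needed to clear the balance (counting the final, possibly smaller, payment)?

Monthly rate r = 15.2%/12 = 1.26667% = 0.0126667.
Recurrence: B ← B·(1+r) − €950.00.
Month 1: interest €97.98; balance after payment €6,882.98.
Month 2: interest €87.18; balance after payment €6,020.16.
Closed form: n = −ln(1 − rB₀/P)/ln(1+r) = −ln(0.89687)/ln(1.01267) ≈ 8.648, so the balance reaches zero during payment 9.

9 payments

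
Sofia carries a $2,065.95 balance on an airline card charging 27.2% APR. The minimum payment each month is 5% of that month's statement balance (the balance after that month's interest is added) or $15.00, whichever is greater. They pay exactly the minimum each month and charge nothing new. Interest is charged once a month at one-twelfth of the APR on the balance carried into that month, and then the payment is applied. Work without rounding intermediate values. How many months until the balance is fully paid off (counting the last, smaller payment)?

Monthly rate r = 27.2%/12 = 2.26667% = 0.0226667.
While 5% of the post-interest balance exceeds $15.00, each month B ← (B·(1+r))·(1 − 0.05), i.e. B shrinks by the factor (1+r)·0.95 = 0.97153.
This holds for months 1–68. Entering month 69 the balance is $289.90; 5% of the post-interest balance is now below $15.00, so the flat $15.00 minimum applies from here.
From month 69 a fixed $15.00 at rate r clears $289.90 in 26 more payments. Total: 68 + 26 = 94 months.

94 months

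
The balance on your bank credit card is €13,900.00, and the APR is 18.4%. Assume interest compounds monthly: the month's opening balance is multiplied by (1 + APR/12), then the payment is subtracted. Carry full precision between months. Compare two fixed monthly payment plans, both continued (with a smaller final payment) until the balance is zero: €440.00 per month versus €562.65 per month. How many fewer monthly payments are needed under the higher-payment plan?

Monthly rate r = 18.4%/12 = 1.53333% = 0.0153333.
At €440.00/mo: n = ⌈−ln(1 − rB₀/P)/ln(1+r)⌉ = 44 payments (last €234.55); total interest = total paid − €13,900.00 = €5,254.55.
At €562.65/mo: 32 payments (last €162.85); total interest €3,705.00.
Payments saved = 44 − 32 = 12.

12 fewer payments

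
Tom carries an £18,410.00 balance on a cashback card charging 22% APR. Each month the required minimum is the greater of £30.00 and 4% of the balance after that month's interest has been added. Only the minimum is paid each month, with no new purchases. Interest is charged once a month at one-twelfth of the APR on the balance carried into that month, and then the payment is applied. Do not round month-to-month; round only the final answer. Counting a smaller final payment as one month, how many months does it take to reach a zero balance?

175 months

Monthly rate r = 22%/12 = 1.83333% = 0.0183333.
While 4% of the post-interest balance exceeds £30.00, each month B ← (B·(1+r))·(1 − 0.04), i.e. B shrinks by the factor (1+r)·0.96 = 0.9776.
This holds for months 1–143. Entering month 144 the balance is £721.28; 4% of the post-interest balance is now below £30.00, so the flat £30.00 minimum applies from here.
From month 144 a fixed £30.00 at rate r clears £721.28 in 32 more payments. Total: 143 + 32 = 175 months.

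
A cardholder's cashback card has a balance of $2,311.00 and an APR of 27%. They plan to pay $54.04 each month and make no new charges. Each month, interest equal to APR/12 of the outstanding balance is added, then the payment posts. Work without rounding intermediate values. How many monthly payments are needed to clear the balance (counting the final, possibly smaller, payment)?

Monthly rate r = 27%/12 = 2.25% = 0.0225.
Recurrence: B ← B·(1+r) − $54.04.
Month 1: interest $52.00; balance after payment $2,308.96.
Month 2: interest $51.95; balance after payment $2,306.87.
Closed form: n = −ln(1 − rB₀/P)/ln(1+r) = −ln(0.037796)/ln(1.0225) ≈ 147.212, so the balance reaches zero during payment 148.

148 months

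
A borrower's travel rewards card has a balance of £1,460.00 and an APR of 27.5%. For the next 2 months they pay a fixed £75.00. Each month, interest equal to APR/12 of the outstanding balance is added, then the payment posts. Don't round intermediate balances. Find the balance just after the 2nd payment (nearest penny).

Monthly rate r = 27.5%/12 = 2.29167% = 0.0229167.
Each month: B ← B·(1+r) − £75.00.
Month 1: interest £33.46; balance after payment £1,418.46.
Month 2: interest £32.51; balance after payment £1,375.96.

£1,375.96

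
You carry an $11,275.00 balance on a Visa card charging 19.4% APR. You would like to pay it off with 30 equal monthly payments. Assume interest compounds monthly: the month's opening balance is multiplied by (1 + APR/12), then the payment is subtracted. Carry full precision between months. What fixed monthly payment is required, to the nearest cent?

Monthly rate r = 19.4%/12 = 1.61667% = 0.0161667.
Level-payment amortization: P = B₀·r / (1 − (1+r)^(−n)) = 11275.00·0.0161667 / (1 − 1.01617^(−30)).
Denominator 1 − (1+r)^(−30) = 0.38191008.
P = 182.279 / 0.38191008 ≈ 477.28.

$477.28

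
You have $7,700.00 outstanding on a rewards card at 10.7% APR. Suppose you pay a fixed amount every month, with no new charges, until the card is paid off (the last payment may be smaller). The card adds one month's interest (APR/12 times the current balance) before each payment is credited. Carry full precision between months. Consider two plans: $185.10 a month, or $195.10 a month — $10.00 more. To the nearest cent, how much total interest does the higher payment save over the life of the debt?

Monthly rate r = 10.7%/12 = 0.891667% = 0.00891667.
At $185.10/mo: n = ⌈−ln(1 − rB₀/P)/ln(1+r)⌉ = 53 payments (last $39.63); total interest = total paid − $7,700.00 = $1,964.83.
At $195.10/mo: 49 payments (last $167.75); total interest $1,832.55.
Interest saved = $1,964.83 − $1,832.55 = $132.28.

$132.28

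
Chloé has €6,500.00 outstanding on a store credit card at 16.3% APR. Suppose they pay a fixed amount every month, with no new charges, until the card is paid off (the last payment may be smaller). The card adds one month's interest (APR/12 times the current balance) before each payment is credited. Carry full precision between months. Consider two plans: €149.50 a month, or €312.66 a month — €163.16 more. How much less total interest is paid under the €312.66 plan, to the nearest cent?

€2,205.14

Monthly rate r = 16.3%/12 = 1.35833% = 0.0135833.
At €149.50/mo: n = ⌈−ln(1 − rB₀/P)/ln(1+r)⌉ = 67 payments (last €28.38); total interest = total paid − €6,500.00 = €3,395.38.
At €312.66/mo: 25 payments (last €186.40); total interest €1,190.24.
Interest saved = €3,395.38 − €1,190.24 = €2,205.14.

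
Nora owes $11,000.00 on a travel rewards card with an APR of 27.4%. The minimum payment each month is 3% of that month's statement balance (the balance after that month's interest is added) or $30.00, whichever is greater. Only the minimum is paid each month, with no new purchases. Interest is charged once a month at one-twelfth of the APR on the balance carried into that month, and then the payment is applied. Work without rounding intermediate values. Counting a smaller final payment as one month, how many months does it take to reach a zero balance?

368 months

Monthly rate r = 27.4%/12 = 2.28333% = 0.0228333.
While 3% of the post-interest balance exceeds $30.00, each month B ← (B·(1+r))·(1 − 0.03), i.e. B shrinks by the factor (1+r)·0.97 = 0.99215.
This holds for months 1–308. Entering month 309 the balance is $970.48; 3% of the post-interest balance is now below $30.00, so the flat $30.00 minimum applies from here.
From month 309 a fixed $30.00 at rate r clears $970.48 in 60 more payments. Total: 308 + 60 = 368 months.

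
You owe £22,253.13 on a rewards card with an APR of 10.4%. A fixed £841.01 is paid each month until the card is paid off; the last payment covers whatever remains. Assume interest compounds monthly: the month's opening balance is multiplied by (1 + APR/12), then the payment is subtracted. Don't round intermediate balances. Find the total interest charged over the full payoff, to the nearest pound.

Monthly rate r = 10.4%/12 = 0.866667% = 0.00866667.
Payoff takes n = ⌈−ln(1 − rB₀/P)/ln(1+r)⌉ = ⌈30.186⌉ = 31 payments; the last is £156.71.
Total paid = 30·£841.01 + £156.71 = £25,387.01.
Total interest = total paid − principal = £25,387.01 − £22,253.13 = £3,133.88.

£3,134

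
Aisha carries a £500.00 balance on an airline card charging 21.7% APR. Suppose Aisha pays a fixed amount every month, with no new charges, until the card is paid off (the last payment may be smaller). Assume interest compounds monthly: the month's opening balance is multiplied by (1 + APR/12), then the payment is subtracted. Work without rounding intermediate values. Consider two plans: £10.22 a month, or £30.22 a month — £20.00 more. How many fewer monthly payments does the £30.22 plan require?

101 fewer payments

Monthly rate r = 21.7%/12 = 1.80833% = 0.0180833.
At £10.22/mo: n = ⌈−ln(1 − rB₀/P)/ln(1+r)⌉ = 121 payments (last £5.52); total interest = total paid − £500.00 = £731.92.
At £30.22/mo: 20 payments (last £25.35); total interest £99.53.
Payments saved = 121 − 20 = 101.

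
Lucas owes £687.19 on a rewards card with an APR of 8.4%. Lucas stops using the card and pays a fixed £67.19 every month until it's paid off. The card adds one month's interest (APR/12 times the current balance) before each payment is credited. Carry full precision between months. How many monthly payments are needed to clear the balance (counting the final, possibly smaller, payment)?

Monthly rate r = 8.4%/12 = 0.7% = 0.007.
Recurrence: B ← B·(1+r) − £67.19.
Month 1: interest £4.81; balance after payment £624.81.
Month 2: interest £4.37; balance after payment £561.99.
Closed form: n = −ln(1 − rB₀/P)/ln(1+r) = −ln(0.92841)/ln(1.007) ≈ 10.649, so the balance reaches zero during payment 11.

11 payments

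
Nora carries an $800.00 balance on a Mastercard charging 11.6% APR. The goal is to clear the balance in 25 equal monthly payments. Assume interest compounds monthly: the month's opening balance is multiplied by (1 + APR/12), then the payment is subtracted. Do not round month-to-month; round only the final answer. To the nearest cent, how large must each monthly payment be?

Monthly rate r = 11.6%/12 = 0.966667% = 0.00966667.
Level-payment amortization: P = B₀·r / (1 − (1+r)^(−n)) = 800.00·0.00966667 / (1 − 1.00967^(−25)).
Denominator 1 − (1+r)^(−25) = 0.213770138.
P = 7.73333 / 0.213770138 ≈ 36.18.

$36.18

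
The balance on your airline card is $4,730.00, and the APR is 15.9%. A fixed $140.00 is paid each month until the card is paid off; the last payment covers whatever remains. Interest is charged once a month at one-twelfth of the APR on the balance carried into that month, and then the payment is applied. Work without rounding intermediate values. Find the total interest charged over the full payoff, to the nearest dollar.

Monthly rate r = 15.9%/12 = 1.325% = 0.01325.
Payoff takes n = ⌈−ln(1 − rB₀/P)/ln(1+r)⌉ = ⌈45.096⌉ = 46 payments; the last is $13.46.
Total paid = 45·$140.00 + $13.46 = $6,313.46.
Total interest = total paid − principal = $6,313.46 − $4,730.00 = $1,583.46.

$1,583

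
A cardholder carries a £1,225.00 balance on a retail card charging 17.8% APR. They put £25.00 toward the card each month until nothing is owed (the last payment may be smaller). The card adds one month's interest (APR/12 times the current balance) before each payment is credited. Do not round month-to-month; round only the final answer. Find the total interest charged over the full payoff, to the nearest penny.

£978.29

Monthly rate r = 17.8%/12 = 1.48333% = 0.0148333.
Payoff takes n = ⌈−ln(1 − rB₀/P)/ln(1+r)⌉ = ⌈88.131⌉ = 89 payments; the last is £3.29.
Total paid = 88·£25.00 + £3.29 = £2,203.29.
Total interest = total paid − principal = £2,203.29 − £1,225.00 = £978.29.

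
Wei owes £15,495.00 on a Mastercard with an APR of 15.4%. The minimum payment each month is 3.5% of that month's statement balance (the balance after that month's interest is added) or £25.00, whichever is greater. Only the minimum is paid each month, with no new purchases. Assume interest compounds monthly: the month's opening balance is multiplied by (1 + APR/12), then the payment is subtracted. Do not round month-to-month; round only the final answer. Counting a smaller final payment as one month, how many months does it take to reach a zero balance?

Monthly rate r = 15.4%/12 = 1.28333% = 0.0128333.
While 3.5% of the post-interest balance exceeds £25.00, each month B ← (B·(1+r))·(1 − 0.035), i.e. B shrinks by the factor (1+r)·0.965 = 0.97738.
This holds for months 1–136. Entering month 137 the balance is £690.35; 3.5% of the post-interest balance is now below £25.00, so the flat £25.00 minimum applies from here.
From month 137 a fixed £25.00 at rate r clears £690.35 in 35 more payments. Total: 136 + 35 = 171 months.

171 months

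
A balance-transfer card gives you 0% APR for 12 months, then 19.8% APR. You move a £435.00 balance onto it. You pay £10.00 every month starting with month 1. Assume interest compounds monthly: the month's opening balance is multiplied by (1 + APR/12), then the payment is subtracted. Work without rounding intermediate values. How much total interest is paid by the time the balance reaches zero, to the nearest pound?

Promo months 1–12 at r₀ = 0%/12 = 0; months 13+ at r₁ = 19.8%/12 = 0.0165.
After month 12 (no interest yet): B = £435.00 − 12·£10.00 = £315.00.
Then at r₁ with £10.00/mo: n₂ = −ln(1 − r₁·B/P)/ln(1+r₁) ≈ 44.82 → 45 more payments.
Total paid = 56·£10.00 + £8.18 = £568.18; interest = £568.18 − £435.00 = £133.18.

£133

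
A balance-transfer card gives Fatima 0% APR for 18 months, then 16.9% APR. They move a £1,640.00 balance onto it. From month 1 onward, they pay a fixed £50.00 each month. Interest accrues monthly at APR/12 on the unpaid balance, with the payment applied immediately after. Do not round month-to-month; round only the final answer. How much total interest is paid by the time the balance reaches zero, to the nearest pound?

£96

Promo months 1–18 at r₀ = 0%/12 = 0; months 19+ at r₁ = 16.9%/12 = 0.0140833.
After month 18 (no interest yet): B = £1,640.00 − 18·£50.00 = £740.00.
Then at r₁ with £50.00/mo: n₂ = −ln(1 − r₁·B/P)/ln(1+r₁) ≈ 16.71 → 17 more payments.
Total paid = 34·£50.00 + £35.75 = £1,735.75; interest = £1,735.75 − £1,640.00 = £95.75.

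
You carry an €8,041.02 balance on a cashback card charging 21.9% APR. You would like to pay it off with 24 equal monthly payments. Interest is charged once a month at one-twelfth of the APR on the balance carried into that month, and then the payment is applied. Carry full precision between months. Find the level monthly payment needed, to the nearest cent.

€416.76

Monthly rate r = 21.9%/12 = 1.825% = 0.01825.
Level-payment amortization: P = B₀·r / (1 − (1+r)^(−n)) = 8041.02·0.01825 / (1 − 1.01825^(−24)).
Denominator 1 − (1+r)^(−24) = 0.35212093.
P = 146.749 / 0.35212093 ≈ 416.76.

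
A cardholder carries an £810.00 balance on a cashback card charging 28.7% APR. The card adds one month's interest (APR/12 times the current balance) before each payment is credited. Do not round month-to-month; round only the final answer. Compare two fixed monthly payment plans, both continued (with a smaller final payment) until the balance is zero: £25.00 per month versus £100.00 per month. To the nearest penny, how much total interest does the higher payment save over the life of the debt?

£666.17

Monthly rate r = 28.7%/12 = 2.39167% = 0.0239167.
At £25.00/mo: n = ⌈−ln(1 − rB₀/P)/ln(1+r)⌉ = 64 payments (last £2.35); total interest = total paid − £810.00 = £767.35.
At £100.00/mo: 10 payments (last £11.18); total interest £101.18.
Interest saved = £767.35 − £101.18 = £666.17.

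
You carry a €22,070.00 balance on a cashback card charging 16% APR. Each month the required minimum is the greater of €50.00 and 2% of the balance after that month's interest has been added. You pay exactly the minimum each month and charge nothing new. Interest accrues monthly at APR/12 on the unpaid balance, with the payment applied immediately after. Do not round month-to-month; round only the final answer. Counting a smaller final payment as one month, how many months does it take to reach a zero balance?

Monthly rate r = 16%/12 = 1.33333% = 0.0133333.
While 2% of the post-interest balance exceeds €50.00, each month B ← (B·(1+r))·(1 − 0.02), i.e. B shrinks by the factor (1+r)·0.98 = 0.99307.
This holds for months 1–315. Entering month 316 the balance is €2,466.04; 2% of the post-interest balance is now below €50.00, so the flat €50.00 minimum applies from here.
From month 316 a fixed €50.00 at rate r clears €2,466.04 in 81 more payments. Total: 315 + 81 = 396 months.

396 months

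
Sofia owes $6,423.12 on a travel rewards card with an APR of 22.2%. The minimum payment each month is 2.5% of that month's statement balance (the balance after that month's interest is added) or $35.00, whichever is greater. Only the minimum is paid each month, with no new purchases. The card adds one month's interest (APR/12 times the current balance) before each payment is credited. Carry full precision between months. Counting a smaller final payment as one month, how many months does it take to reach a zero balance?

292 months

Monthly rate r = 22.2%/12 = 1.85% = 0.0185.
While 2.5% of the post-interest balance exceeds $35.00, each month B ← (B·(1+r))·(1 − 0.025), i.e. B shrinks by the factor (1+r)·0.975 = 0.99304.
This holds for months 1–221. Entering month 222 the balance is $1,371.37; 2.5% of the post-interest balance is now below $35.00, so the flat $35.00 minimum applies from here.
From month 222 a fixed $35.00 at rate r clears $1,371.37 in 71 more payments. Total: 221 + 71 = 292 months.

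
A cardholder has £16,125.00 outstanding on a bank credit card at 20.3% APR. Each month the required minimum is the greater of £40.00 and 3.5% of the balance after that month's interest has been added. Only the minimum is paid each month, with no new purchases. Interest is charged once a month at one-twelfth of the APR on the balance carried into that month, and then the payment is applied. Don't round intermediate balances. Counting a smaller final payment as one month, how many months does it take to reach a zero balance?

180 months

Monthly rate r = 20.3%/12 = 1.69167% = 0.0169167.
While 3.5% of the post-interest balance exceeds £40.00, each month B ← (B·(1+r))·(1 − 0.035), i.e. B shrinks by the factor (1+r)·0.965 = 0.98132.
This holds for months 1–142. Entering month 143 the balance is £1,108.92; 3.5% of the post-interest balance is now below £40.00, so the flat £40.00 minimum applies from here.
From month 143 a fixed £40.00 at rate r clears £1,108.92 in 38 more payments. Total: 142 + 38 = 180 months.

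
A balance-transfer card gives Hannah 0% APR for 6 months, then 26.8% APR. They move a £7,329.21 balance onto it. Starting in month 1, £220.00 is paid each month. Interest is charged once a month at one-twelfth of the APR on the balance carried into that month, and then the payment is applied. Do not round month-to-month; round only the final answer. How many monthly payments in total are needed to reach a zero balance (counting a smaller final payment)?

49 payments

Promo months 1–6 at r₀ = 0%/12 = 0; months 7+ at r₁ = 26.8%/12 = 0.0223333.
After month 6 (no interest yet): B = £7,329.21 − 6·£220.00 = £6,009.21.
Then at r₁ with £220.00/mo: n₂ = −ln(1 − r₁·B/P)/ln(1+r₁) ≈ 42.63 → 43 more payments.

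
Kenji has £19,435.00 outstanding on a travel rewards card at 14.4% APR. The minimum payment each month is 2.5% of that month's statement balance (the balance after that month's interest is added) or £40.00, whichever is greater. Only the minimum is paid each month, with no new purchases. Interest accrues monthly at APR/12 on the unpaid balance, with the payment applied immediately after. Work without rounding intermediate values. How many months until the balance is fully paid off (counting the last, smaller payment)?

242 months

Monthly rate r = 14.4%/12 = 1.2% = 0.012.
While 2.5% of the post-interest balance exceeds £40.00, each month B ← (B·(1+r))·(1 − 0.025), i.e. B shrinks by the factor (1+r)·0.975 = 0.9867.
This holds for months 1–188. Entering month 189 the balance is £1,568.15; 2.5% of the post-interest balance is now below £40.00, so the flat £40.00 minimum applies from here.
From month 189 a fixed £40.00 at rate r clears £1,568.15 in 54 more payments. Total: 188 + 54 = 242 months.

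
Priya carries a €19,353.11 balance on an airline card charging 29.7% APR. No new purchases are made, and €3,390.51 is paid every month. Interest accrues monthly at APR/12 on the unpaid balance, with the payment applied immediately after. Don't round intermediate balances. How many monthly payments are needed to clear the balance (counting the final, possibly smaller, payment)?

7 months

Monthly rate r = 29.7%/12 = 2.475% = 0.02475.
Recurrence: B ← B·(1+r) − €3,390.51.
Month 1: interest €478.99; balance after payment €16,441.59.
Month 2: interest €406.93; balance after payment €13,458.01.
Closed form: n = −ln(1 − rB₀/P)/ln(1+r) = −ln(0.85873)/ln(1.02475) ≈ 6.230, so the balance reaches zero during payment 7.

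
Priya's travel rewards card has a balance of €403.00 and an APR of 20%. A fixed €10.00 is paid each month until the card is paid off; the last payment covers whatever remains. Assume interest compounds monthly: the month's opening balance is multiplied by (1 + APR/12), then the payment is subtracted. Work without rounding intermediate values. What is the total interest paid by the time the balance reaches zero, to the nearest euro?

Monthly rate r = 20%/12 = 1.66667% = 0.0166667.
Payoff takes n = ⌈−ln(1 − rB₀/P)/ln(1+r)⌉ = ⌈67.379⌉ = 68 payments; the last is €3.81.
Total paid = 67·€10.00 + €3.81 = €673.81.
Total interest = total paid − principal = €673.81 − €403.00 = €270.81.

€271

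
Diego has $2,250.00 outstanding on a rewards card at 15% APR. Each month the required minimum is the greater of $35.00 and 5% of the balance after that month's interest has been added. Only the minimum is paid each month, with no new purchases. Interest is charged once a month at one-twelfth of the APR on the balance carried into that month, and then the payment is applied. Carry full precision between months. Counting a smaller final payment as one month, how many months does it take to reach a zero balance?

54 months

Monthly rate r = 15%/12 = 1.25% = 0.0125.
While 5% of the post-interest balance exceeds $35.00, each month B ← (B·(1+r))·(1 − 0.05), i.e. B shrinks by the factor (1+r)·0.95 = 0.96187.
This holds for months 1–31. Entering month 32 the balance is $674.31; 5% of the post-interest balance is now below $35.00, so the flat $35.00 minimum applies from here.
From month 32 a fixed $35.00 at rate r clears $674.31 in 23 more payments. Total: 31 + 23 = 54 months.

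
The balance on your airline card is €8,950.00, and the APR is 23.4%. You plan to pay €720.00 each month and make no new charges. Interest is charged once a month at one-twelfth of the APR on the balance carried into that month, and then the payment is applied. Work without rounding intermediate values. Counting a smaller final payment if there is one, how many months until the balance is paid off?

Monthly rate r = 23.4%/12 = 1.95% = 0.0195.
Recurrence: B ← B·(1+r) − €720.00.
Month 1: interest €174.53; balance after payment €8,404.52.
Month 2: interest €163.89; balance after payment €7,848.41.
Closed form: n = −ln(1 − rB₀/P)/ln(1+r) = −ln(0.7576)/ln(1.0195) ≈ 14.374, so the balance reaches zero during payment 15.

15 payments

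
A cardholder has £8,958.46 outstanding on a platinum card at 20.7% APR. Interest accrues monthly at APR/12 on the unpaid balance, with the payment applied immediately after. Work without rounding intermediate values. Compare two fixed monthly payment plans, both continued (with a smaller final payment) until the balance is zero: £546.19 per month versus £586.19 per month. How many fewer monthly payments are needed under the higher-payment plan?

2 fewer payments

Monthly rate r = 20.7%/12 = 1.725% = 0.01725.
At £546.19/mo: n = ⌈−ln(1 − rB₀/P)/ln(1+r)⌉ = 20 payments (last £244.70); total interest = total paid − £8,958.46 = £1,663.85.
At £586.19/mo: 18 payments (last £523.65); total interest £1,530.42.
Payments saved = 20 − 18 = 2.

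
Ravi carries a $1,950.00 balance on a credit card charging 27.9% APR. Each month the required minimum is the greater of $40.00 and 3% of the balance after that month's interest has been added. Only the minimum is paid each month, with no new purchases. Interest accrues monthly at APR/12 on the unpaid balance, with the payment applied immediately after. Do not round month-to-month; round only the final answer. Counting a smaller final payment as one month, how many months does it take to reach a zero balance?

116 months

Monthly rate r = 27.9%/12 = 2.325% = 0.02325.
While 3% of the post-interest balance exceeds $40.00, each month B ← (B·(1+r))·(1 − 0.03), i.e. B shrinks by the factor (1+r)·0.97 = 0.99255.
This holds for months 1–54. Entering month 55 the balance is $1,302.34; 3% of the post-interest balance is now below $40.00, so the flat $40.00 minimum applies from here.
From month 55 a fixed $40.00 at rate r clears $1,302.34 in 62 more payments. Total: 54 + 62 = 116 months.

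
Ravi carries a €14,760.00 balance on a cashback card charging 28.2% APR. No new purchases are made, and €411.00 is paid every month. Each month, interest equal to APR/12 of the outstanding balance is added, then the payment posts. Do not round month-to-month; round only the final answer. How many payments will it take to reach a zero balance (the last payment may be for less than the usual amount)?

Monthly rate r = 28.2%/12 = 2.35% = 0.0235.
Recurrence: B ← B·(1+r) − €411.00.
Month 1: interest €346.86; balance after payment €14,695.86.
Month 2: interest €345.35; balance after payment €14,630.21.
Closed form: n = −ln(1 − rB₀/P)/ln(1+r) = −ln(0.15606)/ln(1.0235) ≈ 79.969, so the balance reaches zero during payment 80.

80 months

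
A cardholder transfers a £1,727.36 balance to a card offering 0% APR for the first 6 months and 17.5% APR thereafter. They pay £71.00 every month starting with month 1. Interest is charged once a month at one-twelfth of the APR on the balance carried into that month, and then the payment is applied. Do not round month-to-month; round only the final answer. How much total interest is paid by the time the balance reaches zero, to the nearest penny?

£223.99

Promo months 1–6 at r₀ = 0%/12 = 0; months 7+ at r₁ = 17.5%/12 = 0.0145833.
After month 6 (no interest yet): B = £1,727.36 − 6·£71.00 = £1,301.36.
Then at r₁ with £71.00/mo: n₂ = −ln(1 − r₁·B/P)/ln(1+r₁) ≈ 21.48 → 22 more payments.
Total paid = 27·£71.00 + £34.35 = £1,951.35; interest = £1,951.35 − £1,727.36 = £223.99.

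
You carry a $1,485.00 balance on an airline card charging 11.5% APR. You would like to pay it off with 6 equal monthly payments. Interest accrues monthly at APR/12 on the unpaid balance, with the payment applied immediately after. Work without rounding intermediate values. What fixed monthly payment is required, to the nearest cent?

Monthly rate r = 11.5%/12 = 0.958333% = 0.00958333.
Level-payment amortization: P = B₀·r / (1 − (1+r)^(−n)) = 1485.00·0.00958333 / (1 − 1.00958^(−6)).
Denominator 1 − (1+r)^(−6) = 0.055619599.
P = 14.2312 / 0.055619599 ≈ 255.87.

$255.87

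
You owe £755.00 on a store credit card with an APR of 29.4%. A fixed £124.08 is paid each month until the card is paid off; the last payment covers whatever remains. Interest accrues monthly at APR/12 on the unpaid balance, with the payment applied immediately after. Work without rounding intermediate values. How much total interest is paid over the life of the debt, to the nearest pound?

£73

Monthly rate r = 29.4%/12 = 2.45% = 0.0245.
Payoff takes n = ⌈−ln(1 − rB₀/P)/ln(1+r)⌉ = ⌈6.670⌉ = 7 payments; the last is £83.41.
Total paid = 6·£124.08 + £83.41 = £827.89.
Total interest = total paid − principal = £827.89 − £755.00 = £72.89.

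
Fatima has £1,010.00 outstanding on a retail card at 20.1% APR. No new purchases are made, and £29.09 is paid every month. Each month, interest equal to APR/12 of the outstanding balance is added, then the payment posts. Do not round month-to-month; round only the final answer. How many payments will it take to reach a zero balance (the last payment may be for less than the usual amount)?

53 months

Monthly rate r = 20.1%/12 = 1.675% = 0.01675.
Recurrence: B ← B·(1+r) − £29.09.
Month 1: interest £16.92; balance after payment £997.83.
Month 2: interest £16.71; balance after payment £985.45.
Closed form: n = −ln(1 − rB₀/P)/ln(1+r) = −ln(0.41844)/ln(1.01675) ≈ 52.447, so the balance reaches zero during payment 53.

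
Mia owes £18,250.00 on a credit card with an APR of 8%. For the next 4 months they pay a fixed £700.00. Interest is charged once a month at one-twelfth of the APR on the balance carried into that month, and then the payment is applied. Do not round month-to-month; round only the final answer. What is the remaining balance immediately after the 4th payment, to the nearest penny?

Monthly rate r = 8%/12 = 0.666667% = 0.00666667.
Each month: B ← B·(1+r) − £700.00.
Month 1: interest £121.67; balance after payment £17,671.67.
Month 2: interest £117.81; balance after payment £17,089.48.
Month 3: interest £113.93; balance after payment £16,503.41.
Month 4: interest £110.02; balance after payment £15,913.43.

£15,913.43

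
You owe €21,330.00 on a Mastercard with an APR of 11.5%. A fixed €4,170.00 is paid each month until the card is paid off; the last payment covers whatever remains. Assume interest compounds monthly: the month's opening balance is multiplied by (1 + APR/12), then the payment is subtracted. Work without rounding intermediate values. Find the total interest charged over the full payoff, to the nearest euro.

€649

Monthly rate r = 11.5%/12 = 0.958333% = 0.00958333.
Payoff takes n = ⌈−ln(1 − rB₀/P)/ln(1+r)⌉ = ⌈5.270⌉ = 6 payments; the last is €1,129.09.
Total paid = 5·€4,170.00 + €1,129.09 = €21,979.09.
Total interest = total paid − principal = €21,979.09 − €21,330.00 = €649.09.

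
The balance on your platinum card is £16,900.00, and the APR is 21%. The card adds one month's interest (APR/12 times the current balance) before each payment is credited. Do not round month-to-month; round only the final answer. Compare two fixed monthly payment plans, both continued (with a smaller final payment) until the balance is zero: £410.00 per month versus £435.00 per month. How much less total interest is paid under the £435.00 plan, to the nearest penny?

£1,636.24

Monthly rate r = 21%/12 = 1.75% = 0.0175.
At £410.00/mo: n = ⌈−ln(1 − rB₀/P)/ln(1+r)⌉ = 74 payments (last £268.27); total interest = total paid − £16,900.00 = £13,298.27.
At £435.00/mo: 66 payments (last £287.03); total interest £11,662.03.
Interest saved = £13,298.27 − £11,662.03 = £1,636.24.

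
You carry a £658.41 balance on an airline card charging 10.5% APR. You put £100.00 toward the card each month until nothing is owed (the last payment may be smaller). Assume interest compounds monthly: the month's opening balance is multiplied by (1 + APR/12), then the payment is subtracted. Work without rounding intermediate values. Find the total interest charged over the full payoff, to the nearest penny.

£22.76

Monthly rate r = 10.5%/12 = 0.875% = 0.00875.
Payoff takes n = ⌈−ln(1 − rB₀/P)/ln(1+r)⌉ = ⌈6.811⌉ = 7 payments; the last is £81.17.
Total paid = 6·£100.00 + £81.17 = £681.17.
Total interest = total paid − principal = £681.17 − £658.41 = £22.76.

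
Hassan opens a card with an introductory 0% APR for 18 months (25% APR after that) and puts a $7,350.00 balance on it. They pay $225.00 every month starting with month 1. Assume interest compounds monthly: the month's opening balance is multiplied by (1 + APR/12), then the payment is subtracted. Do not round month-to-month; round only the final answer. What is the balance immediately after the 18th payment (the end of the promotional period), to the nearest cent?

$3,300.00

Promo months 1–18 at r₀ = 0%/12 = 0; months 19+ at r₁ = 25%/12 = 0.0208333.
After month 18 (no interest yet): B = $7,350.00 − 18·$225.00 = $3,300.00.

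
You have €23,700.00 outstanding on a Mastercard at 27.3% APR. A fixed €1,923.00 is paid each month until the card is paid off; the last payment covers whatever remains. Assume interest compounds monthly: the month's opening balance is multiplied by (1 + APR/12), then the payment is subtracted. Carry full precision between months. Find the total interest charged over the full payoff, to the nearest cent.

Monthly rate r = 27.3%/12 = 2.275% = 0.02275.
Payoff takes n = ⌈−ln(1 − rB₀/P)/ln(1+r)⌉ = ⌈14.627⌉ = 15 payments; the last is €1,210.74.
Total paid = 14·€1,923.00 + €1,210.74 = €28,132.74.
Total interest = total paid − principal = €28,132.74 − €23,700.00 = €4,432.74.

€4,432.74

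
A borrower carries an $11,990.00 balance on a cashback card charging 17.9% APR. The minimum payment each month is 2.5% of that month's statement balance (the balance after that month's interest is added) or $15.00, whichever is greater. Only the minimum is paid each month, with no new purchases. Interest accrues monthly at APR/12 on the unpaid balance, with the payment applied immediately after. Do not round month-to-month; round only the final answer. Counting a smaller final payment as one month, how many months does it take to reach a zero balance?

Monthly rate r = 17.9%/12 = 1.49167% = 0.0149167.
While 2.5% of the post-interest balance exceeds $15.00, each month B ← (B·(1+r))·(1 − 0.025), i.e. B shrinks by the factor (1+r)·0.975 = 0.98954.
This holds for months 1–287. Entering month 288 the balance is $587.04; 2.5% of the post-interest balance is now below $15.00, so the flat $15.00 minimum applies from here.
From month 288 a fixed $15.00 at rate r clears $587.04 in 60 more payments. Total: 287 + 60 = 347 months.

347 months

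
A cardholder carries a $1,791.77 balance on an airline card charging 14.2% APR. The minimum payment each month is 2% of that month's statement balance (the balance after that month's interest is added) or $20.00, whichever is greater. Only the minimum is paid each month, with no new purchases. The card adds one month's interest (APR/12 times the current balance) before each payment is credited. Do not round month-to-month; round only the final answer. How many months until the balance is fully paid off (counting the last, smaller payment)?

146 months

Monthly rate r = 14.2%/12 = 1.18333% = 0.0118333.
While 2% of the post-interest balance exceeds $20.00, each month B ← (B·(1+r))·(1 − 0.02), i.e. B shrinks by the factor (1+r)·0.98 = 0.9916.
This holds for months 1–71. Entering month 72 the balance is $984.17; 2% of the post-interest balance is now below $20.00, so the flat $20.00 minimum applies from here.
From month 72 a fixed $20.00 at rate r clears $984.17 in 75 more payments. Total: 71 + 75 = 146 months.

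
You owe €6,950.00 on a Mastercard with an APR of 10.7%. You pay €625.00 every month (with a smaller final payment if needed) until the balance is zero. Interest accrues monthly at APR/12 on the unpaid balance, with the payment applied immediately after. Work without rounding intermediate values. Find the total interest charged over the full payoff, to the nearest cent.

€402.26

Monthly rate r = 10.7%/12 = 0.891667% = 0.00891667.
Payoff takes n = ⌈−ln(1 − rB₀/P)/ln(1+r)⌉ = ⌈11.763⌉ = 12 payments; the last is €477.26.
Total paid = 11·€625.00 + €477.26 = €7,352.26.
Total interest = total paid − principal = €7,352.26 − €6,950.00 = €402.26.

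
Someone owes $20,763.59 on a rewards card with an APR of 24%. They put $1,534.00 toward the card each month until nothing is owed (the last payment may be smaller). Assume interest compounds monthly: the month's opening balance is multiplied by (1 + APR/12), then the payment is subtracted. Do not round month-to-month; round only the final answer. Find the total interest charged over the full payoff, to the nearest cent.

Monthly rate r = 24%/12 = 2% = 0.02.
Payoff takes n = ⌈−ln(1 − rB₀/P)/ln(1+r)⌉ = ⌈15.942⌉ = 16 payments; the last is $1,445.30.
Total paid = 15·$1,534.00 + $1,445.30 = $24,455.30.
Total interest = total paid − principal = $24,455.30 − $20,763.59 = $3,691.71.

$3,691.71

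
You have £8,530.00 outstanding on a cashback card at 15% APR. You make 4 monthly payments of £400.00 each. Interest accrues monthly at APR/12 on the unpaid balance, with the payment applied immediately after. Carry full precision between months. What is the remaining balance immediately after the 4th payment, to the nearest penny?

Monthly rate r = 15%/12 = 1.25% = 0.0125.
Each month: B ← B·(1+r) − £400.00.
Month 1: interest £106.62; balance after payment £8,236.62.
Month 2: interest £102.96; balance after payment £7,939.58.
Month 3: interest £99.24; balance after payment £7,638.83.
Month 4: interest £95.49; balance after payment £7,334.31.

£7,334.31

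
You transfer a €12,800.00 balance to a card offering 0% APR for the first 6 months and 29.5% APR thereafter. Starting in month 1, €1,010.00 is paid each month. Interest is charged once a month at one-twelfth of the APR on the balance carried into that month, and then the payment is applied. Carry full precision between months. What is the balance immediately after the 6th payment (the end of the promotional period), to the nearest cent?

€6,740.00

Promo months 1–6 at r₀ = 0%/12 = 0; months 7+ at r₁ = 29.5%/12 = 0.0245833.
After month 6 (no interest yet): B = €12,800.00 − 6·€1,010.00 = €6,740.00.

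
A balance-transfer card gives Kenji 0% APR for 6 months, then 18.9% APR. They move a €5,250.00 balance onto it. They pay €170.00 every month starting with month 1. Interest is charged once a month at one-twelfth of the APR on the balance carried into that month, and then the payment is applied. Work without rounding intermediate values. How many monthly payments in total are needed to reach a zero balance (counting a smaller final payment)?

Promo months 1–6 at r₀ = 0%/12 = 0; months 7+ at r₁ = 18.9%/12 = 0.01575.
After month 6 (no interest yet): B = €5,250.00 − 6·€170.00 = €4,230.00.
Then at r₁ with €170.00/mo: n₂ = −ln(1 − r₁·B/P)/ln(1+r₁) ≈ 31.83 → 32 more payments.

38 months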